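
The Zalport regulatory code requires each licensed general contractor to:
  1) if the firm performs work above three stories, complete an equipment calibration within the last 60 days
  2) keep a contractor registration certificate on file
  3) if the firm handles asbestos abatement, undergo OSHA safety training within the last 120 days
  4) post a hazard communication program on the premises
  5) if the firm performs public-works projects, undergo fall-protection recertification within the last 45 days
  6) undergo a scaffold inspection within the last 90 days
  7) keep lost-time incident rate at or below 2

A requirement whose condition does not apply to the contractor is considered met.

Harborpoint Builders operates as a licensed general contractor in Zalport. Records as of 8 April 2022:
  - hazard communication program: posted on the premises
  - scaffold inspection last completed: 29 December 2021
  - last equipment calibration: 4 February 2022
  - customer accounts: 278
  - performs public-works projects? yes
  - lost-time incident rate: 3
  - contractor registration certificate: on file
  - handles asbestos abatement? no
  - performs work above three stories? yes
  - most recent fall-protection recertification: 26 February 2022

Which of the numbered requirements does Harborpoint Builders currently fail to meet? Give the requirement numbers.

1, 6, 7

1. condition 'performs work above three stories' holds; equipment calibration 63 days ago vs limit 60 → not met
2. contractor registration certificate present → met
3. condition 'handles asbestos abatement' does not hold → requirement n/a → met
4. hazard communication program present → met
5. condition 'performs public-works projects' holds; fall-protection recertification 41 days ago vs limit 45 → met
6. scaffold inspection 100 days ago vs limit 90 → not met
7. lost-time incident rate 3 > 2 → not met
Not met: 1, 6, 7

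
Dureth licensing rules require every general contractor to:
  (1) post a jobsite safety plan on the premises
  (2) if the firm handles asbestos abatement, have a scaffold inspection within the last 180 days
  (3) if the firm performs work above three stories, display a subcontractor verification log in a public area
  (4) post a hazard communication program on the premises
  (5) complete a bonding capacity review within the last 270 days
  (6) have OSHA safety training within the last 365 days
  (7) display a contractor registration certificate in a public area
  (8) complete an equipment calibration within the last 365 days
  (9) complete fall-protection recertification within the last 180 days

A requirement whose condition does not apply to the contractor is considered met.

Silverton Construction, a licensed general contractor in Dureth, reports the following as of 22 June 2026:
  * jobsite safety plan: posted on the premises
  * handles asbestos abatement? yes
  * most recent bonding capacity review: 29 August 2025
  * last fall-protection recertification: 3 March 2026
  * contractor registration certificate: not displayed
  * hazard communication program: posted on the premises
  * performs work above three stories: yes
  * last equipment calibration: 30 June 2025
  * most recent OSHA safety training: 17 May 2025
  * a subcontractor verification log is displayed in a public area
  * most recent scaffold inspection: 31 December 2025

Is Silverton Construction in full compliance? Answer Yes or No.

1. jobsite safety plan present → met
2. condition 'handles asbestos abatement' holds; scaffold inspection 173 days ago vs limit 180 → met
3. condition 'performs work above three stories' holds; subcontractor verification log present → met
4. hazard communication program present → met
5. bonding capacity review 297 days ago vs limit 270 → not met
6. OSHA safety training 401 days ago vs limit 365 → not met
7. contractor registration certificate absent → not met
8. equipment calibration 357 days ago vs limit 365 → met
9. fall-protection recertification 111 days ago vs limit 180 → met
Not met: 5, 6, 7

No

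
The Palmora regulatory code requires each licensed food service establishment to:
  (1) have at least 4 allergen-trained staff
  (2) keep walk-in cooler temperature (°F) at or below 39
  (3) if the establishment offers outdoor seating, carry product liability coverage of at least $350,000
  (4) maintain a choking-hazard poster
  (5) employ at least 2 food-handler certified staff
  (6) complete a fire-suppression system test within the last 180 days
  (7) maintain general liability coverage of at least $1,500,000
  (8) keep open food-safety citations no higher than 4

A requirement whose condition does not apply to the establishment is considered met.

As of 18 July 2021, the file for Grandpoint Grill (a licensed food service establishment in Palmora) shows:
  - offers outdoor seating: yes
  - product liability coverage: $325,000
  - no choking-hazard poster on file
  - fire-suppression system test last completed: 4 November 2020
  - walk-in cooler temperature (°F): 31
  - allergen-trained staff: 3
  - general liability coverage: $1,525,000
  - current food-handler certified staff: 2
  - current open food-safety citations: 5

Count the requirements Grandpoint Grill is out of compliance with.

1. allergen-trained staff 3 < 4 → not met
2. walk-in cooler temperature (°F) 31 ≤ 39 → met
3. condition 'offers outdoor seating' holds; product liability coverage $325,000 < $350,000 → not met
4. choking-hazard poster absent → not met
5. food-handler certified staff 2 ≥ 2 → met
6. fire-suppression system test 256 days ago vs limit 180 → not met
7. general liability coverage $1,525,000 ≥ $1,500,000 → met
8. open food-safety citations 5 > 4 → not met
Not met: 5 of 8

5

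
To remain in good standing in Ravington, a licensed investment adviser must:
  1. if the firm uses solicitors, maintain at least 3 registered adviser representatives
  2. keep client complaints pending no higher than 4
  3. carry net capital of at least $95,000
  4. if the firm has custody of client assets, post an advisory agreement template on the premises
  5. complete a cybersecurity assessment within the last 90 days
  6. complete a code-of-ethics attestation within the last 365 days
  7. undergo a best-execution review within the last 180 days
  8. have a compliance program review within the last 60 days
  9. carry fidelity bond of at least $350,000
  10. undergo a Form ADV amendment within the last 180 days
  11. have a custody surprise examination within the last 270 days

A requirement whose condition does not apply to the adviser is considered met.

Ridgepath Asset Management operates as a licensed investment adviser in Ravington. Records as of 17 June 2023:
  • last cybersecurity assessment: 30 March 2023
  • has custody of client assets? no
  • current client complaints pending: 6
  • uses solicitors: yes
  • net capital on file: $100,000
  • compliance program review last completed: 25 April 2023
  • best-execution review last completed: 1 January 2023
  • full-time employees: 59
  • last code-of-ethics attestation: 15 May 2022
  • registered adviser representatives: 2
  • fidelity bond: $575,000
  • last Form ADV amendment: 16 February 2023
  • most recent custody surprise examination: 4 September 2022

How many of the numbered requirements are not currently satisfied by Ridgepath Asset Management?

4

1. condition 'uses solicitors' holds; registered adviser representatives 2 < 3 → not met
2. client complaints pending 6 > 4 → not met
3. net capital $100,000 ≥ $95,000 → met
4. condition 'has custody of client assets' does not hold → requirement n/a → met
5. cybersecurity assessment 79 days ago vs limit 90 → met
6. code-of-ethics attestation 398 days ago vs limit 365 → not met
7. best-execution review 167 days ago vs limit 180 → met
8. compliance program review 53 days ago vs limit 60 → met
9. fidelity bond $575,000 ≥ $350,000 → met
10. Form ADV amendment 121 days ago vs limit 180 → met
11. custody surprise examination 286 days ago vs limit 270 → not met
Not met: 4 of 11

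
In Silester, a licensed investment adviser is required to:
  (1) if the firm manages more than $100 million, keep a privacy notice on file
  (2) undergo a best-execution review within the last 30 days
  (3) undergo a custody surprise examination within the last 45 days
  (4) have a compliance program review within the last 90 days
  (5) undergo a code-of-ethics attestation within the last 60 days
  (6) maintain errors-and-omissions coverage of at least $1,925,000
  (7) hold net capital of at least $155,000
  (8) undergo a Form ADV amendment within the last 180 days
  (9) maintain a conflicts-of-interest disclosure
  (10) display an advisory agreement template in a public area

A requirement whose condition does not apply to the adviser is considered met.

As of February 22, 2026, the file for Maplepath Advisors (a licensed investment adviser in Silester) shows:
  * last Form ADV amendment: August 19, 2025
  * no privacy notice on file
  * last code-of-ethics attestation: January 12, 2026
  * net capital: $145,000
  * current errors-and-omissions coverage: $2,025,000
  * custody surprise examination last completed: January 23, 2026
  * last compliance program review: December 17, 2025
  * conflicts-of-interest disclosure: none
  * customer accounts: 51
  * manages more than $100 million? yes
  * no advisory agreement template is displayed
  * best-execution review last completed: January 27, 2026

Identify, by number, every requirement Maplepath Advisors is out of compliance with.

1. condition 'manages more than $100 million' holds; privacy notice absent → not met
2. best-execution review 26 days ago vs limit 30 → met
3. custody surprise examination 30 days ago vs limit 45 → met
4. compliance program review 67 days ago vs limit 90 → met
5. code-of-ethics attestation 41 days ago vs limit 60 → met
6. errors-and-omissions coverage $2,025,000 ≥ $1,925,000 → met
7. net capital $145,000 < $155,000 → not met
8. Form ADV amendment 187 days ago vs limit 180 → not met
9. conflicts-of-interest disclosure absent → not met
10. advisory agreement template absent → not met
Not met: 1, 7, 8, 9, 10

1, 7, 8, 9, 10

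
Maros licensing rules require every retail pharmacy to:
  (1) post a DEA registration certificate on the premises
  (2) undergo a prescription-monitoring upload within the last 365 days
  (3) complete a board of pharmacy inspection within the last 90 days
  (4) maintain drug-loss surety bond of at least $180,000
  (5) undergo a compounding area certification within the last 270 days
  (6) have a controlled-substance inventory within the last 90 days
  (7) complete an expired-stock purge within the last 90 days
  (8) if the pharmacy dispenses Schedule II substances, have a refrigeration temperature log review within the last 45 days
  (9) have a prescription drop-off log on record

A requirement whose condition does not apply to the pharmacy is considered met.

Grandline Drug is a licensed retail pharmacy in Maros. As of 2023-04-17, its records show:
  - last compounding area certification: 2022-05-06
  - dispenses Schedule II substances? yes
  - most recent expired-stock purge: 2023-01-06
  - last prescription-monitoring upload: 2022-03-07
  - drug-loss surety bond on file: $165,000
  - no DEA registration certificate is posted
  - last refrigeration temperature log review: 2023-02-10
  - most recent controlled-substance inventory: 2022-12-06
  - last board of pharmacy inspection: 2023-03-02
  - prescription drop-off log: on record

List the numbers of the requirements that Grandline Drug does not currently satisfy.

1, 2, 4, 5, 6, 7, 8

1. DEA registration certificate absent → not met
2. prescription-monitoring upload 406 days ago vs limit 365 → not met
3. board of pharmacy inspection 46 days ago vs limit 90 → met
4. drug-loss surety bond $165,000 < $180,000 → not met
5. compounding area certification 346 days ago vs limit 270 → not met
6. controlled-substance inventory 132 days ago vs limit 90 → not met
7. expired-stock purge 101 days ago vs limit 90 → not met
8. condition 'dispenses Schedule II substances' holds; refrigeration temperature log review 66 days ago vs limit 45 → not met
9. prescription drop-off log present → met
Not met: 1, 2, 4, 5, 6, 7, 8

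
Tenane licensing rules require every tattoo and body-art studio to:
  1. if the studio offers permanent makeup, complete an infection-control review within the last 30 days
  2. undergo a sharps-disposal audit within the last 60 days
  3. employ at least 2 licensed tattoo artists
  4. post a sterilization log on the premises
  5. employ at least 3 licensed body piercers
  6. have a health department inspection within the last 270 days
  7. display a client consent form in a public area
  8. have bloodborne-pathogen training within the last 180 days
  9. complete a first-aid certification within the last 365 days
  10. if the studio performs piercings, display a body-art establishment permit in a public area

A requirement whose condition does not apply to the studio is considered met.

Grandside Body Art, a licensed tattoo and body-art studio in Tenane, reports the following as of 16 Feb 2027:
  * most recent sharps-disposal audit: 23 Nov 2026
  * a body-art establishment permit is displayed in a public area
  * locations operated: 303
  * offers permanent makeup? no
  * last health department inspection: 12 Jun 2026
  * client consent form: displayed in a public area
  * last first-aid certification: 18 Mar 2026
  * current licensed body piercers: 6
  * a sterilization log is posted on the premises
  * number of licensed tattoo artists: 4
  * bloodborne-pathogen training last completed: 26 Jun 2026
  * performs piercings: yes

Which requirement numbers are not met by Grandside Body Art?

2, 8

1. condition 'offers permanent makeup' does not hold → requirement n/a → met
2. sharps-disposal audit 85 days ago vs limit 60 → not met
3. licensed tattoo artists 4 ≥ 2 → met
4. sterilization log present → met
5. licensed body piercers 6 ≥ 3 → met
6. health department inspection 249 days ago vs limit 270 → met
7. client consent form present → met
8. bloodborne-pathogen training 235 days ago vs limit 180 → not met
9. first-aid certification 335 days ago vs limit 365 → met
10. condition 'performs piercings' holds; body-art establishment permit present → met
Not met: 2, 8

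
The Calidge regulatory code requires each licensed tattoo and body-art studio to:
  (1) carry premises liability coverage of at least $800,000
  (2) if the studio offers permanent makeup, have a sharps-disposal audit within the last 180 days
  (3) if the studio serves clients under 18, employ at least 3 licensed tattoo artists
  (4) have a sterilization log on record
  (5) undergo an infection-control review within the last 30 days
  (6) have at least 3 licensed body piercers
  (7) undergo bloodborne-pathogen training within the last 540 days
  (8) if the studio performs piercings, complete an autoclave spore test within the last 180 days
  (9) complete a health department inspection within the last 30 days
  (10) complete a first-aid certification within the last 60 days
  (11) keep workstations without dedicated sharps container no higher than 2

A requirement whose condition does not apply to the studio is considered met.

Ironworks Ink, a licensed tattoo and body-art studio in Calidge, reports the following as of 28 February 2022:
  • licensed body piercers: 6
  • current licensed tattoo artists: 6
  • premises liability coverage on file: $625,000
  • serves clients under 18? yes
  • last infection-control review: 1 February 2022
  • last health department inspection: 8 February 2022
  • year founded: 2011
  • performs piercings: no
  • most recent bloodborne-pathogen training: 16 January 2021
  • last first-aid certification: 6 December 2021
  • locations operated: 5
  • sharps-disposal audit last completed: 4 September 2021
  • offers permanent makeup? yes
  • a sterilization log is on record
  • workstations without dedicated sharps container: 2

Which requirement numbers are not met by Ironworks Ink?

1. premises liability coverage $625,000 < $800,000 → not met
2. condition 'offers permanent makeup' holds; sharps-disposal audit 177 days ago vs limit 180 → met
3. condition 'serves clients under 18' holds; licensed tattoo artists 6 ≥ 3 → met
4. sterilization log present → met
5. infection-control review 27 days ago vs limit 30 → met
6. licensed body piercers 6 ≥ 3 → met
7. bloodborne-pathogen training 408 days ago vs limit 540 → met
8. condition 'performs piercings' does not hold → requirement n/a → met
9. health department inspection 20 days ago vs limit 30 → met
10. first-aid certification 84 days ago vs limit 60 → not met
11. workstations without dedicated sharps container 2 ≤ 2 → met
Not met: 1, 10

1, 10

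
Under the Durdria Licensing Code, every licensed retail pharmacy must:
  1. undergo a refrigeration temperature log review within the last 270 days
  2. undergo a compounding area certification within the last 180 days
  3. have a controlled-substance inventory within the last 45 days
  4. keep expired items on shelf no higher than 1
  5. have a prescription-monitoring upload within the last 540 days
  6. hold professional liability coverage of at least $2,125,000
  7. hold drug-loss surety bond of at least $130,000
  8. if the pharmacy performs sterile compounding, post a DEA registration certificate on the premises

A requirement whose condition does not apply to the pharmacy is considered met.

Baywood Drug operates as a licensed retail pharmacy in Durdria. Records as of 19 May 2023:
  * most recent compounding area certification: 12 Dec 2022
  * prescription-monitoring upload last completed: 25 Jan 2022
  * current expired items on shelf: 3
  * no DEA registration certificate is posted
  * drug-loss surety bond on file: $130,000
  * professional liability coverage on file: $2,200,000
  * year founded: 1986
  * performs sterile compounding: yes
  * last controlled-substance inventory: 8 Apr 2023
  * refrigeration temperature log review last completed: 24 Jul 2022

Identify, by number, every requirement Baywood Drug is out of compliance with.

1, 4, 8

1. refrigeration temperature log review 299 days ago vs limit 270 → not met
2. compounding area certification 158 days ago vs limit 180 → met
3. controlled-substance inventory 41 days ago vs limit 45 → met
4. expired items on shelf 3 > 1 → not met
5. prescription-monitoring upload 479 days ago vs limit 540 → met
6. professional liability coverage $2,200,000 ≥ $2,125,000 → met
7. drug-loss surety bond $130,000 ≥ $130,000 → met
8. condition 'performs sterile compounding' holds; DEA registration certificate absent → not met
Not met: 1, 4, 8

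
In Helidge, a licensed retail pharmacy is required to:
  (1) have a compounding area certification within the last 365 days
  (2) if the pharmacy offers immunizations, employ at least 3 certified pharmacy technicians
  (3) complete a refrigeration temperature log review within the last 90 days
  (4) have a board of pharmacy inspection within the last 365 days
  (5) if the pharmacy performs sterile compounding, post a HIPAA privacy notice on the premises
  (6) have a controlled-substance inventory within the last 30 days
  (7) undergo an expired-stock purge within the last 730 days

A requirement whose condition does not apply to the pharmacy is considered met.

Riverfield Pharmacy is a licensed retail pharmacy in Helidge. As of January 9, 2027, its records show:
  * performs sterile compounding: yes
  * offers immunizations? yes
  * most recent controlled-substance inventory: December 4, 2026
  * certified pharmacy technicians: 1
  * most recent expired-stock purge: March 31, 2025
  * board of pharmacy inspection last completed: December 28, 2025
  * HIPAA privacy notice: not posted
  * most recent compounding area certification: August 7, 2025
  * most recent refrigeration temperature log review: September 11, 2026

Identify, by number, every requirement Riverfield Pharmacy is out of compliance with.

1, 2, 3, 4, 5, 6

1. compounding area certification 520 days ago vs limit 365 → not met
2. condition 'offers immunizations' holds; certified pharmacy technicians 1 < 3 → not met
3. refrigeration temperature log review 120 days ago vs limit 90 → not met
4. board of pharmacy inspection 377 days ago vs limit 365 → not met
5. condition 'performs sterile compounding' holds; HIPAA privacy notice absent → not met
6. controlled-substance inventory 36 days ago vs limit 30 → not met
7. expired-stock purge 649 days ago vs limit 730 → met
Not met: 1, 2, 3, 4, 5, 6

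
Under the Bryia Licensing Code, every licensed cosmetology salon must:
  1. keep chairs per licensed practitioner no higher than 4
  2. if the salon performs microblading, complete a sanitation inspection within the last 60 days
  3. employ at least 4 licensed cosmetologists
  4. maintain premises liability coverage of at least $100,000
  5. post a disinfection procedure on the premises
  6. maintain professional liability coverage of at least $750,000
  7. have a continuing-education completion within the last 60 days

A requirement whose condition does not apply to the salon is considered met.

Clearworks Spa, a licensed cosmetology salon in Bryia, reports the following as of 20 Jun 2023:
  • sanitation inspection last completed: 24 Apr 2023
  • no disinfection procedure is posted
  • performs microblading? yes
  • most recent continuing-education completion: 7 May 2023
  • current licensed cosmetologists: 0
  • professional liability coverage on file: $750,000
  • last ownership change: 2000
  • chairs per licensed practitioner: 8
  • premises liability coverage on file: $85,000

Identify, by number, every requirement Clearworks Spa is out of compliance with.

1. chairs per licensed practitioner 8 > 4 → not met
2. condition 'performs microblading' holds; sanitation inspection 57 days ago vs limit 60 → met
3. licensed cosmetologists 0 < 4 → not met
4. premises liability coverage $85,000 < $100,000 → not met
5. disinfection procedure absent → not met
6. professional liability coverage $750,000 ≥ $750,000 → met
7. continuing-education completion 44 days ago vs limit 60 → met
Not met: 1, 3, 4, 5

1, 3, 4, 5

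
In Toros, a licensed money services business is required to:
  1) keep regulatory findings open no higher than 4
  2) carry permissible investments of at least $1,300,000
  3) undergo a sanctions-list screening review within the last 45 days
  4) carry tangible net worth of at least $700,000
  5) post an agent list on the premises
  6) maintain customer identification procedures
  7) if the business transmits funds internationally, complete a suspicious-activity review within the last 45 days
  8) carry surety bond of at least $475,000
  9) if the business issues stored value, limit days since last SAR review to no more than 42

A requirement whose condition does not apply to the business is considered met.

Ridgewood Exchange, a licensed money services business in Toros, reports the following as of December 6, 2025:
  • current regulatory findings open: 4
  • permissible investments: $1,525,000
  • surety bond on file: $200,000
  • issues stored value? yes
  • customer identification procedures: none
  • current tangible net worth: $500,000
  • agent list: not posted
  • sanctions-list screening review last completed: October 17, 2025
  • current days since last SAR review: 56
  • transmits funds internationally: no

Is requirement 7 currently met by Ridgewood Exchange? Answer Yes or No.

7. condition 'transmits funds internationally' does not hold → requirement n/a → met

Yes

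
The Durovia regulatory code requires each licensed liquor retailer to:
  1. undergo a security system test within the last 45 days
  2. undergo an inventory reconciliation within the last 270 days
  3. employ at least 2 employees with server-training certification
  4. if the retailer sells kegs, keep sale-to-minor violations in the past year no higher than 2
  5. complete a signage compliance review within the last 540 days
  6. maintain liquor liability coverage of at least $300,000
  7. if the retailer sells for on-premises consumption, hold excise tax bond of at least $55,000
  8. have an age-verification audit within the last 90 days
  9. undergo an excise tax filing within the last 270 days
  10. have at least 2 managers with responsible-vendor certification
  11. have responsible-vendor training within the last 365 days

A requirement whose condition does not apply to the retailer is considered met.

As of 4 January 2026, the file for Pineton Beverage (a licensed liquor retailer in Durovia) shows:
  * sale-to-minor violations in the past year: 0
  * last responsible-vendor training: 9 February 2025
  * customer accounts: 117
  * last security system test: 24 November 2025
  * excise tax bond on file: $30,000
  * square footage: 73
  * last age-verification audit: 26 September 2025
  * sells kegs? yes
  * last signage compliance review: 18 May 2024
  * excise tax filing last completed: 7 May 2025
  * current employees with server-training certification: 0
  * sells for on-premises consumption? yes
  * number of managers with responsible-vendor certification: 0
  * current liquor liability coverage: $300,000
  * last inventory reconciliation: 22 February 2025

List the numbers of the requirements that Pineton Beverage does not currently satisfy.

1. security system test 41 days ago vs limit 45 → met
2. inventory reconciliation 316 days ago vs limit 270 → not met
3. employees with server-training certification 0 < 2 → not met
4. condition 'sells kegs' holds; sale-to-minor violations in the past year 0 ≤ 2 → met
5. signage compliance review 596 days ago vs limit 540 → not met
6. liquor liability coverage $300,000 ≥ $300,000 → met
7. condition 'sells for on-premises consumption' holds; excise tax bond $30,000 < $55,000 → not met
8. age-verification audit 100 days ago vs limit 90 → not met
9. excise tax filing 242 days ago vs limit 270 → met
10. managers with responsible-vendor certification 0 < 2 → not met
11. responsible-vendor training 329 days ago vs limit 365 → met
Not met: 2, 3, 5, 7, 8, 10

2, 3, 5, 7, 8, 10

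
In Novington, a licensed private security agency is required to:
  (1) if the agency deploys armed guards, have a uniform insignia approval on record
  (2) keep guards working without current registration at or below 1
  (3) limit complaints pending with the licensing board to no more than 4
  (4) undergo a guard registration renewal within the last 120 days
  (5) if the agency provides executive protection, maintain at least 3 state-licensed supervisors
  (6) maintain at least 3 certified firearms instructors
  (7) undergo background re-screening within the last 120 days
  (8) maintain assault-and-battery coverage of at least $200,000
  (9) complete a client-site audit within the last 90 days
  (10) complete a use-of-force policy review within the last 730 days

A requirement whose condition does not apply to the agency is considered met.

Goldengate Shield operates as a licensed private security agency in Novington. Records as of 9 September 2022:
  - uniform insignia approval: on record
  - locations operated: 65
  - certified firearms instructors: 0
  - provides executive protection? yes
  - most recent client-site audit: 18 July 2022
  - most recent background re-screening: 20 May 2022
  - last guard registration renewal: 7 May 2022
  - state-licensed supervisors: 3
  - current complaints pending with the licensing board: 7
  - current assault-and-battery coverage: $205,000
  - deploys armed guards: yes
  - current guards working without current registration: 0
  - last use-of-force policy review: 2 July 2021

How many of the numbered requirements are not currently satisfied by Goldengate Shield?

1. condition 'deploys armed guards' holds; uniform insignia approval present → met
2. guards working without current registration 0 ≤ 1 → met
3. complaints pending with the licensing board 7 > 4 → not met
4. guard registration renewal 125 days ago vs limit 120 → not met
5. condition 'provides executive protection' holds; state-licensed supervisors 3 ≥ 3 → met
6. certified firearms instructors 0 < 3 → not met
7. background re-screening 112 days ago vs limit 120 → met
8. assault-and-battery coverage $205,000 ≥ $200,000 → met
9. client-site audit 53 days ago vs limit 90 → met
10. use-of-force policy review 434 days ago vs limit 730 → met
Not met: 3 of 10

3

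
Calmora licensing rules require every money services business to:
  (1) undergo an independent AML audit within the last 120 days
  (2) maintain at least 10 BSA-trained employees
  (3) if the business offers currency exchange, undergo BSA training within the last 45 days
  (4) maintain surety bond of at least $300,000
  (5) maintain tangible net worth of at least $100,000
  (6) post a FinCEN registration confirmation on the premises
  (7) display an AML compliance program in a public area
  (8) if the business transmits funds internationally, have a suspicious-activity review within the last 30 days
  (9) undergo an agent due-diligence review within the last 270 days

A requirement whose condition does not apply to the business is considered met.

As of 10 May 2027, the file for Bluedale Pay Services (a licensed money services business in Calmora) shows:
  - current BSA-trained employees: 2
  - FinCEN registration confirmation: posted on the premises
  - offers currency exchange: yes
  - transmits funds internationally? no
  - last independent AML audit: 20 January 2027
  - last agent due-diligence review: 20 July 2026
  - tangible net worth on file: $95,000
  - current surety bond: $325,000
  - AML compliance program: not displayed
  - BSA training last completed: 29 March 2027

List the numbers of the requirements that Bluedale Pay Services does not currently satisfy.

1. independent AML audit 110 days ago vs limit 120 → met
2. BSA-trained employees 2 < 10 → not met
3. condition 'offers currency exchange' holds; BSA training 42 days ago vs limit 45 → met
4. surety bond $325,000 ≥ $300,000 → met
5. tangible net worth $95,000 < $100,000 → not met
6. FinCEN registration confirmation present → met
7. AML compliance program absent → not met
8. condition 'transmits funds internationally' does not hold → requirement n/a → met
9. agent due-diligence review 294 days ago vs limit 270 → not met
Not met: 2, 5, 7, 9

2, 5, 7, 9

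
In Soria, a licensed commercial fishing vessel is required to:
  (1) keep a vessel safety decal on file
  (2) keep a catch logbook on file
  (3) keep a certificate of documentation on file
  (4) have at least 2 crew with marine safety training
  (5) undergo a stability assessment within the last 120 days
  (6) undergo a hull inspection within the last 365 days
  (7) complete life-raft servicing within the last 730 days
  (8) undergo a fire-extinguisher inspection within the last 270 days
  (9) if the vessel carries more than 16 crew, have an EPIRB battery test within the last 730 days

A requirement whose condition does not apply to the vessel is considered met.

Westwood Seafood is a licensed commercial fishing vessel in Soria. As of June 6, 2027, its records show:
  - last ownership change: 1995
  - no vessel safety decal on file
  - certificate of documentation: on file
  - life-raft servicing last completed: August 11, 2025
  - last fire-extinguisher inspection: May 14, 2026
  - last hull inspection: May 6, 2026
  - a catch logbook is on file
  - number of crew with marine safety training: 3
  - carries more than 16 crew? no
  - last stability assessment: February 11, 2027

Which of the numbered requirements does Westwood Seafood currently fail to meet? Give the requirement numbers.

1. vessel safety decal absent → not met
2. catch logbook present → met
3. certificate of documentation present → met
4. crew with marine safety training 3 ≥ 2 → met
5. stability assessment 115 days ago vs limit 120 → met
6. hull inspection 396 days ago vs limit 365 → not met
7. life-raft servicing 664 days ago vs limit 730 → met
8. fire-extinguisher inspection 388 days ago vs limit 270 → not met
9. condition 'carries more than 16 crew' does not hold → requirement n/a → met
Not met: 1, 6, 8

1, 6, 8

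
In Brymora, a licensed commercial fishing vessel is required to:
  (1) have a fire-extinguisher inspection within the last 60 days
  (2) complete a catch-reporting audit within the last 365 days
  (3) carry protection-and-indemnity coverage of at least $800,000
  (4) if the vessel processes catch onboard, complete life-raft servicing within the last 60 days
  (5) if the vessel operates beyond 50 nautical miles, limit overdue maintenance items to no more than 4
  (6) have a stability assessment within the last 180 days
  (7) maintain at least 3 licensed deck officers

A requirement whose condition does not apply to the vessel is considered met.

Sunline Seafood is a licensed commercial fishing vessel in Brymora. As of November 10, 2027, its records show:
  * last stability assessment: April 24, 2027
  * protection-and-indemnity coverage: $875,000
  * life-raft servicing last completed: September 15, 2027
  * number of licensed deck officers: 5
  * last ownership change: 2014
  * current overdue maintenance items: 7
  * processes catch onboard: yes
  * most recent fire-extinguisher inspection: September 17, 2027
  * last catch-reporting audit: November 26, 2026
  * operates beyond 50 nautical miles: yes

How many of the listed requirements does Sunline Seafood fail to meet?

2

1. fire-extinguisher inspection 54 days ago vs limit 60 → met
2. catch-reporting audit 349 days ago vs limit 365 → met
3. protection-and-indemnity coverage $875,000 ≥ $800,000 → met
4. condition 'processes catch onboard' holds; life-raft servicing 56 days ago vs limit 60 → met
5. condition 'operates beyond 50 nautical miles' holds; overdue maintenance items 7 > 4 → not met
6. stability assessment 200 days ago vs limit 180 → not met
7. licensed deck officers 5 ≥ 3 → met
Not met: 2 of 7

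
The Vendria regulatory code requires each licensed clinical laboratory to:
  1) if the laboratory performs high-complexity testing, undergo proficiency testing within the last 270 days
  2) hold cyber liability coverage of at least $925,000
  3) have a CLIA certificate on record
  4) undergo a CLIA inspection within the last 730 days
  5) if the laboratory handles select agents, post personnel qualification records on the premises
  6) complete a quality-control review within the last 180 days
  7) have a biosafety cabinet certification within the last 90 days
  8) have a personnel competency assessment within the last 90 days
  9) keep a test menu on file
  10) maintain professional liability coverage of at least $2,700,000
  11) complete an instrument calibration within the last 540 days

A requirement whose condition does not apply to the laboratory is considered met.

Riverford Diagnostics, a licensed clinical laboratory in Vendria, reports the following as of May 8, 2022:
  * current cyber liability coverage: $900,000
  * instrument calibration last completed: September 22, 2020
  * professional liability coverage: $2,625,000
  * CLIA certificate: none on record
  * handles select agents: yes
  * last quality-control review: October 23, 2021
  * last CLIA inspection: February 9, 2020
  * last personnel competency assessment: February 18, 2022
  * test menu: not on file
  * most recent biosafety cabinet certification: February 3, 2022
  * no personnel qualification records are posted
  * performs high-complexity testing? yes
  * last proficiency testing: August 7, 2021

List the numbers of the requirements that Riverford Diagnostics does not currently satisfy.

1, 2, 3, 4, 5, 6, 7, 9, 10, 11

1. condition 'performs high-complexity testing' holds; proficiency testing 274 days ago vs limit 270 → not met
2. cyber liability coverage $900,000 < $925,000 → not met
3. CLIA certificate absent → not met
4. CLIA inspection 819 days ago vs limit 730 → not met
5. condition 'handles select agents' holds; personnel qualification records absent → not met
6. quality-control review 197 days ago vs limit 180 → not met
7. biosafety cabinet certification 94 days ago vs limit 90 → not met
8. personnel competency assessment 79 days ago vs limit 90 → met
9. test menu absent → not met
10. professional liability coverage $2,625,000 < $2,700,000 → not met
11. instrument calibration 593 days ago vs limit 540 → not met
Not met: 1, 2, 3, 4, 5, 6, 7, 9, 10, 11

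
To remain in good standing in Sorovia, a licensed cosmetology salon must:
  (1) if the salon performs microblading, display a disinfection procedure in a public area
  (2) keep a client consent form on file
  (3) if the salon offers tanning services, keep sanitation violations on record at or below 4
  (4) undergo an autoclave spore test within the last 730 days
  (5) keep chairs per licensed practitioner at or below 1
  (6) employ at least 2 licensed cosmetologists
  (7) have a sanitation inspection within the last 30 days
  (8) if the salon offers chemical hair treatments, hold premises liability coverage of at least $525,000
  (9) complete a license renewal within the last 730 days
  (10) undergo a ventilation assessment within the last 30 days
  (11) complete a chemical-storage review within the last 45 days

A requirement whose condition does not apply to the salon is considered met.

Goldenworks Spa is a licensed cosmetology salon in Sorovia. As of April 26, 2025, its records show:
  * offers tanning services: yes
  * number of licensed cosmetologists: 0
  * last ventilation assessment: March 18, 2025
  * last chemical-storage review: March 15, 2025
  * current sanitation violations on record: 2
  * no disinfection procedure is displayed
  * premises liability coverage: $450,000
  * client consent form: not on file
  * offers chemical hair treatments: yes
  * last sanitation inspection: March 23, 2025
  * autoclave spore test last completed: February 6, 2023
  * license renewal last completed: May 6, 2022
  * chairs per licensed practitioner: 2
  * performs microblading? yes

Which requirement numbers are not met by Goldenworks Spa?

1. condition 'performs microblading' holds; disinfection procedure absent → not met
2. client consent form absent → not met
3. condition 'offers tanning services' holds; sanitation violations on record 2 ≤ 4 → met
4. autoclave spore test 810 days ago vs limit 730 → not met
5. chairs per licensed practitioner 2 > 1 → not met
6. licensed cosmetologists 0 < 2 → not met
7. sanitation inspection 34 days ago vs limit 30 → not met
8. condition 'offers chemical hair treatments' holds; premises liability coverage $450,000 < $525,000 → not met
9. license renewal 1086 days ago vs limit 730 → not met
10. ventilation assessment 39 days ago vs limit 30 → not met
11. chemical-storage review 42 days ago vs limit 45 → met
Not met: 1, 2, 4, 5, 6, 7, 8, 9, 10

1, 2, 4, 5, 6, 7, 8, 9, 10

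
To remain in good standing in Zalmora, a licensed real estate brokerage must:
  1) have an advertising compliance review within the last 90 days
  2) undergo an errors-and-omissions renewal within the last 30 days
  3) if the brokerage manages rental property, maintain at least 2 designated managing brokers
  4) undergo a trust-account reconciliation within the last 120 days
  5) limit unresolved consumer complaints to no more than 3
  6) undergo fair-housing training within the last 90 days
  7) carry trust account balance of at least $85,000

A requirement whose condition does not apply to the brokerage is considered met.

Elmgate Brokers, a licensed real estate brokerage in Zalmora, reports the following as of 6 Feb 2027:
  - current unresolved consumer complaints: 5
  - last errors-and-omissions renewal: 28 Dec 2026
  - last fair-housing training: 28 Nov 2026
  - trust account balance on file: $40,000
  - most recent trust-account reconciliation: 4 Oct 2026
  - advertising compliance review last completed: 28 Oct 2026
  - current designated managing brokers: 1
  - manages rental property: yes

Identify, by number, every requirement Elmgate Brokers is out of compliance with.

1. advertising compliance review 101 days ago vs limit 90 → not met
2. errors-and-omissions renewal 40 days ago vs limit 30 → not met
3. condition 'manages rental property' holds; designated managing brokers 1 < 2 → not met
4. trust-account reconciliation 125 days ago vs limit 120 → not met
5. unresolved consumer complaints 5 > 3 → not met
6. fair-housing training 70 days ago vs limit 90 → met
7. trust account balance $40,000 < $85,000 → not met
Not met: 1, 2, 3, 4, 5, 7

1, 2, 3, 4, 5, 7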